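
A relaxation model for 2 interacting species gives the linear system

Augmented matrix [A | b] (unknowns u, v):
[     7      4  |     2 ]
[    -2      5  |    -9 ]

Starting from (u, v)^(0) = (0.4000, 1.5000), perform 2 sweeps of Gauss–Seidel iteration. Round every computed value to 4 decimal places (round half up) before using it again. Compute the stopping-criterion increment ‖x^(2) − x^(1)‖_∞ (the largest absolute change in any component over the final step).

Iteration 1:
  u = (2 - (4)·1.5000) / (7) = -0.5714
  v = (-9 - (-2)·-0.5714) / (5) = -2.0286
Iteration 2:
  u = (2 - (4)·-2.0286) / (7) = 1.4449
  v = (-9 - (-2)·1.4449) / (5) = -1.2220
Change: (2.0163, 0.8066) → max |·| = 2.0163

2.0163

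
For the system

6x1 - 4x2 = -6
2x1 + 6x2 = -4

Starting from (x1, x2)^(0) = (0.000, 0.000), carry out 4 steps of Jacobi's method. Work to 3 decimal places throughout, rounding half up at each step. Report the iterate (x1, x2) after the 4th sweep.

(-1.123, -0.259)

Iteration 1:
  x1 = (-6 - (-4)·0.000) / (6) = -1.000
  x2 = (-4 - (2)·0.000) / (6) = -0.667
Iteration 2:
  x1 = (-6 - (-4)·-0.667) / (6) = -1.445
  x2 = (-4 - (2)·-1.000) / (6) = -0.333
Iteration 3:
  x1 = (-6 - (-4)·-0.333) / (6) = -1.222
  x2 = (-4 - (2)·-1.445) / (6) = -0.185
Iteration 4:
  x1 = (-6 - (-4)·-0.185) / (6) = -1.123
  x2 = (-4 - (2)·-1.222) / (6) = -0.259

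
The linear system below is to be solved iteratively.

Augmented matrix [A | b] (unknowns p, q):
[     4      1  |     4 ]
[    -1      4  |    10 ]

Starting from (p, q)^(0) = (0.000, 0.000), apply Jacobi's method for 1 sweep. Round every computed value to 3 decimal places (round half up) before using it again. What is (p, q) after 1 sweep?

Iteration 1:
  p = (4 - (1)·0.000) / (4) = 1.000
  q = (10 - (-1)·0.000) / (4) = 2.500

(1.000, 2.500)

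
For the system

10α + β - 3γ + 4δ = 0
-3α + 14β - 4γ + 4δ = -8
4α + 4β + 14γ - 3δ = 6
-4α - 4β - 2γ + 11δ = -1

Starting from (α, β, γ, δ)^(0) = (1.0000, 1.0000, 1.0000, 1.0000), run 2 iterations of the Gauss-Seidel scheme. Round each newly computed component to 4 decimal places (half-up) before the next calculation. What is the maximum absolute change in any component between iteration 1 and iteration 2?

0.6152

Iteration 1:
  α = (0 - (1)·1.0000 - (-3)·1.0000 - (4)·1.0000) / (10) = -0.2000
  β = (-8 - (-3)·-0.2000 - (-4)·1.0000 - (4)·1.0000) / (14) = -0.6143
  γ = (6 - (4)·-0.2000 - (4)·-0.6143 - (-3)·1.0000) / (14) = 0.8755
  δ = (-1 - (-4)·-0.2000 - (-4)·-0.6143 - (-2)·0.8755) / (11) = -0.2278
Iteration 2:
  α = (0 - (1)·-0.6143 - (-3)·0.8755 - (4)·-0.2278) / (10) = 0.4152
  β = (-8 - (-3)·0.4152 - (-4)·0.8755 - (4)·-0.2278) / (14) = -0.1672
  γ = (6 - (4)·0.4152 - (4)·-0.1672 - (-3)·-0.2278) / (14) = 0.3089
  δ = (-1 - (-4)·0.4152 - (-4)·-0.1672 - (-2)·0.3089) / (11) = 0.0554
Change: (0.6152, 0.4471, -0.5666, 0.2832) → max |·| = 0.6152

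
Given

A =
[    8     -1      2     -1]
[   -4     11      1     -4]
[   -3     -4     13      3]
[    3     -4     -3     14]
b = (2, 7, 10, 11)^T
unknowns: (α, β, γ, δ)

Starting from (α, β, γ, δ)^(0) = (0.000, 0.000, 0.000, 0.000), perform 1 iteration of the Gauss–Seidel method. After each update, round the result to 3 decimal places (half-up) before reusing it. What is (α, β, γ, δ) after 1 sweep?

(0.250, 0.727, 1.051, 1.165)

Iteration 1:
  α = (2 - (-1)·0.000 - (2)·0.000 - (-1)·0.000) / (8) = 0.250
  β = (7 - (-4)·0.250 - (1)·0.000 - (-4)·0.000) / (11) = 0.727
  γ = (10 - (-3)·0.250 - (-4)·0.727 - (3)·0.000) / (13) = 1.051
  δ = (11 - (3)·0.250 - (-4)·0.727 - (-3)·1.051) / (14) = 1.165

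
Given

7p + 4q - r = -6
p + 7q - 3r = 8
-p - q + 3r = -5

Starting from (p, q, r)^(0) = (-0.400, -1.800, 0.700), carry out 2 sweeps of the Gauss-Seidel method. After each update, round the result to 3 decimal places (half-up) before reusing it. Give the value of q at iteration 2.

Iteration 1:
  p = (-6 - (4)·-1.800 - (-1)·0.700) / (7) = 0.271
  q = (8 - (1)·0.271 - (-3)·0.700) / (7) = 1.404
  r = (-5 - (-1)·0.271 - (-1)·1.404) / (3) = -1.108
Iteration 2:
  p = (-6 - (4)·1.404 - (-1)·-1.108) / (7) = -1.818
  q = (8 - (1)·-1.818 - (-3)·-1.108) / (7) = 0.928
  r = (-5 - (-1)·-1.818 - (-1)·0.928) / (3) = -1.963

0.928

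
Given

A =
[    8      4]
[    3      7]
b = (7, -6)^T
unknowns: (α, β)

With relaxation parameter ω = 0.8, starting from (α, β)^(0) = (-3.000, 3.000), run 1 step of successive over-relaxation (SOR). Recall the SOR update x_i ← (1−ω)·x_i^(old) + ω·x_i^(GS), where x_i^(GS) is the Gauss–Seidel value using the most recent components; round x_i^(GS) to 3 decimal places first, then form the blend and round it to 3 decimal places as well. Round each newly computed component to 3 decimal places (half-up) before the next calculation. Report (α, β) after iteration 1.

Iteration 1:
  α: GS value = (7 - (4)·3.000) / (8) = -0.625;  α ← (1−ω)·-3.000 + ω·-0.625 = -1.100
  β: GS value = (-6 - (3)·-1.100) / (7) = -0.386;  β ← (1−ω)·3.000 + ω·-0.386 = 0.291

(-1.100, 0.291)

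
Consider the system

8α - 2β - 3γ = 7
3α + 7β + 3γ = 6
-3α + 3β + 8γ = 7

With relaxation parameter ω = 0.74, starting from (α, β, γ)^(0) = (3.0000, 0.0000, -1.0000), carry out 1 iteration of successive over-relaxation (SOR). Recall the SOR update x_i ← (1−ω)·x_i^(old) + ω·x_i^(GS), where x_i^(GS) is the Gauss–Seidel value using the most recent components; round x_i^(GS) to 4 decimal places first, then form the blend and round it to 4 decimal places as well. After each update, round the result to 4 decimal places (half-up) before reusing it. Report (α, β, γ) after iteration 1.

(1.1500, 0.5867, 0.5438)

Iteration 1:
  α: GS value = (7 - (-2)·0.0000 - (-3)·-1.0000) / (8) = 0.5000;  α ← (1−ω)·3.0000 + ω·0.5000 = 1.1500
  β: GS value = (6 - (3)·1.1500 - (3)·-1.0000) / (7) = 0.7929;  β ← (1−ω)·0.0000 + ω·0.7929 = 0.5867
  γ: GS value = (7 - (-3)·1.1500 - (3)·0.5867) / (8) = 1.0862;  γ ← (1−ω)·-1.0000 + ω·1.0862 = 0.5438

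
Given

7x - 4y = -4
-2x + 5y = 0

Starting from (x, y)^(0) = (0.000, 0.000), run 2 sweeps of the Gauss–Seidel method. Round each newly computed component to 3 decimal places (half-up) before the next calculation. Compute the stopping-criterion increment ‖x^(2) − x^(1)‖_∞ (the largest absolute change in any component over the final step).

0.131

Iteration 1:
  x = (-4 - (-4)·0.000) / (7) = -0.571
  y = (0 - (-2)·-0.571) / (5) = -0.228
Iteration 2:
  x = (-4 - (-4)·-0.228) / (7) = -0.702
  y = (0 - (-2)·-0.702) / (5) = -0.281
Change: (-0.131, -0.053) → max |·| = 0.131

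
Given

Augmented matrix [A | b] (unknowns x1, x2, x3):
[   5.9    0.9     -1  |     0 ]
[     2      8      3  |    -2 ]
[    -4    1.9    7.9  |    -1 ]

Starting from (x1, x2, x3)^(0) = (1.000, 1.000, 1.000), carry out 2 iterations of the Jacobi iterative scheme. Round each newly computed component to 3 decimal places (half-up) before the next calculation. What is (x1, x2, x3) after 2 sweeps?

(0.157, -0.306, 0.092)

Iteration 1:
  x1 = (0 - (0.9)·1.000 - (-1)·1.000) / (5.9) = 0.017
  x2 = (-2 - (2)·1.000 - (3)·1.000) / (8) = -0.875
  x3 = (-1 - (-4)·1.000 - (1.9)·1.000) / (7.9) = 0.139
Iteration 2:
  x1 = (0 - (0.9)·-0.875 - (-1)·0.139) / (5.9) = 0.157
  x2 = (-2 - (2)·0.017 - (3)·0.139) / (8) = -0.306
  x3 = (-1 - (-4)·0.017 - (1.9)·-0.875) / (7.9) = 0.092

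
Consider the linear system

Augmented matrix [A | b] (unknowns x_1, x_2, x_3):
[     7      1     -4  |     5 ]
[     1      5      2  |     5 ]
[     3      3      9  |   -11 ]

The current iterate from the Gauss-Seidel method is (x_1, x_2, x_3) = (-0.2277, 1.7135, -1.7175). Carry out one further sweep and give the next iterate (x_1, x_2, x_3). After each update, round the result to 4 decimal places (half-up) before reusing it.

One sweep:
  x_1 = (5 - (1)·1.7135 - (-4)·-1.7175) / (7) = -0.5119
  x_2 = (5 - (1)·-0.5119 - (2)·-1.7175) / (5) = 1.7894
  x_3 = (-11 - (3)·-0.5119 - (3)·1.7894) / (9) = -1.6481

(-0.5119, 1.7894, -1.6481)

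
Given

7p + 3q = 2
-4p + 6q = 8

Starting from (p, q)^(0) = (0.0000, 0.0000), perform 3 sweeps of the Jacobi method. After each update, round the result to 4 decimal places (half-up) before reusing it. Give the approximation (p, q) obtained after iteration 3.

Iteration 1:
  p = (2 - (3)·0.0000) / (7) = 0.2857
  q = (8 - (-4)·0.0000) / (6) = 1.3333
Iteration 2:
  p = (2 - (3)·1.3333) / (7) = -0.2857
  q = (8 - (-4)·0.2857) / (6) = 1.5238
Iteration 3:
  p = (2 - (3)·1.5238) / (7) = -0.3673
  q = (8 - (-4)·-0.2857) / (6) = 1.1429

(-0.3673, 1.1429)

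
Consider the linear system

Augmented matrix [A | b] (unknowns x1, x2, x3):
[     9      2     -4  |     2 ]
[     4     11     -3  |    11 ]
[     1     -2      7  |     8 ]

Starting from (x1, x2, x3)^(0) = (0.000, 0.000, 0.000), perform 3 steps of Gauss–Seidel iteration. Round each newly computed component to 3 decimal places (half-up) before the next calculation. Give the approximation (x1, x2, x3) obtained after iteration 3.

Iteration 1:
  x1 = (2 - (2)·0.000 - (-4)·0.000) / (9) = 0.222
  x2 = (11 - (4)·0.222 - (-3)·0.000) / (11) = 0.919
  x3 = (8 - (1)·0.222 - (-2)·0.919) / (7) = 1.374
Iteration 2:
  x1 = (2 - (2)·0.919 - (-4)·1.374) / (9) = 0.629
  x2 = (11 - (4)·0.629 - (-3)·1.374) / (11) = 1.146
  x3 = (8 - (1)·0.629 - (-2)·1.146) / (7) = 1.380
Iteration 3:
  x1 = (2 - (2)·1.146 - (-4)·1.380) / (9) = 0.581
  x2 = (11 - (4)·0.581 - (-3)·1.380) / (11) = 1.165
  x3 = (8 - (1)·0.581 - (-2)·1.165) / (7) = 1.393

(0.581, 1.165, 1.393)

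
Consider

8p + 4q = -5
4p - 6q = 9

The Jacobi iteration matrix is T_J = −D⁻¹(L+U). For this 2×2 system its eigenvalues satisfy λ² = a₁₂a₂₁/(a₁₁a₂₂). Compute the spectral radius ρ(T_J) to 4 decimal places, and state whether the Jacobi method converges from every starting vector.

a₁₂a₂₁/(a₁₁a₂₂) = (4)·(4) / ((8)·(-6)) = -0.333333
ρ = √|-0.333333| = √0.333333 = 0.5774
ρ < 1, so Jacobi converges

0.5774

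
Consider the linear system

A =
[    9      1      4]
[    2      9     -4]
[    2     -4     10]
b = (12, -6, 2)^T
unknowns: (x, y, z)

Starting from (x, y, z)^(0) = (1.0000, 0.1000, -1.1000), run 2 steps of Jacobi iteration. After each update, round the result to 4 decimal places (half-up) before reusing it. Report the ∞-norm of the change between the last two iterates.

0.7533

Iteration 1:
  x = (12 - (1)·0.1000 - (4)·-1.1000) / (9) = 1.8111
  y = (-6 - (2)·1.0000 - (-4)·-1.1000) / (9) = -1.3778
  z = (2 - (2)·1.0000 - (-4)·0.1000) / (10) = 0.0400
Iteration 2:
  x = (12 - (1)·-1.3778 - (4)·0.0400) / (9) = 1.4686
  y = (-6 - (2)·1.8111 - (-4)·0.0400) / (9) = -1.0514
  z = (2 - (2)·1.8111 - (-4)·-1.3778) / (10) = -0.7133
Change: (-0.3425, 0.3264, -0.7533) → max |·| = 0.7533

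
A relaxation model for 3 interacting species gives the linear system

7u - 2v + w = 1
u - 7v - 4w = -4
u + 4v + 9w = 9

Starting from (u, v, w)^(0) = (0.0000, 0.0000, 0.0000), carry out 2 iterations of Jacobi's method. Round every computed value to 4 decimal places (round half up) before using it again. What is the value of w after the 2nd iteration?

Iteration 1:
  u = (1 - (-2)·0.0000 - (1)·0.0000) / (7) = 0.1429
  v = (-4 - (1)·0.0000 - (-4)·0.0000) / (-7) = 0.5714
  w = (9 - (1)·0.0000 - (4)·0.0000) / (9) = 1.0000
Iteration 2:
  u = (1 - (-2)·0.5714 - (1)·1.0000) / (7) = 0.1633
  v = (-4 - (1)·0.1429 - (-4)·1.0000) / (-7) = 0.0204
  w = (9 - (1)·0.1429 - (4)·0.5714) / (9) = 0.7302

0.7302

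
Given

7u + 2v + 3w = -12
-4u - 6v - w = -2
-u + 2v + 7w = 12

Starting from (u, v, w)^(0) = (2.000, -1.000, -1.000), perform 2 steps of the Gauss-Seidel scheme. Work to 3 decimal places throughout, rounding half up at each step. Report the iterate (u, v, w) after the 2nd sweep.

Iteration 1:
  u = (-12 - (2)·-1.000 - (3)·-1.000) / (7) = -1.000
  v = (-2 - (-4)·-1.000 - (-1)·-1.000) / (-6) = 1.167
  w = (12 - (-1)·-1.000 - (2)·1.167) / (7) = 1.238
Iteration 2:
  u = (-12 - (2)·1.167 - (3)·1.238) / (7) = -2.578
  v = (-2 - (-4)·-2.578 - (-1)·1.238) / (-6) = 1.846
  w = (12 - (-1)·-2.578 - (2)·1.846) / (7) = 0.819

(-2.578, 1.846, 0.819)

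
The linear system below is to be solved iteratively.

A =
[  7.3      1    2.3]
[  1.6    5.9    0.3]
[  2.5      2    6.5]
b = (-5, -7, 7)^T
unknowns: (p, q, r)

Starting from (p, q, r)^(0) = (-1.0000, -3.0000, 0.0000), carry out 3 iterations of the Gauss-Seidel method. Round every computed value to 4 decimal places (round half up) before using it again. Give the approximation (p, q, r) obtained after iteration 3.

(-1.1074, -0.9762, 1.8032)

Iteration 1:
  p = (-5 - (1)·-3.0000 - (2.3)·0.0000) / (7.3) = -0.2740
  q = (-7 - (1.6)·-0.2740 - (0.3)·0.0000) / (5.9) = -1.1121
  r = (7 - (2.5)·-0.2740 - (2)·-1.1121) / (6.5) = 1.5245
Iteration 2:
  p = (-5 - (1)·-1.1121 - (2.3)·1.5245) / (7.3) = -1.0129
  q = (-7 - (1.6)·-1.0129 - (0.3)·1.5245) / (5.9) = -0.9893
  r = (7 - (2.5)·-1.0129 - (2)·-0.9893) / (6.5) = 1.7709
Iteration 3:
  p = (-5 - (1)·-0.9893 - (2.3)·1.7709) / (7.3) = -1.1074
  q = (-7 - (1.6)·-1.1074 - (0.3)·1.7709) / (5.9) = -0.9762
  r = (7 - (2.5)·-1.1074 - (2)·-0.9762) / (6.5) = 1.8032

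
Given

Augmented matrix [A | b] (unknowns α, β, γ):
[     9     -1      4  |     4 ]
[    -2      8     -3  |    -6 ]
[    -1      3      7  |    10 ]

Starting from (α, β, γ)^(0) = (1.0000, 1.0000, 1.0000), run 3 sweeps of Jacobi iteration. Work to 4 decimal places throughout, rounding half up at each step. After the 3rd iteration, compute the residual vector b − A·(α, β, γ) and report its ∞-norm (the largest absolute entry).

0.4343

Iteration 1:
  α = (4 - (-1)·1.0000 - (4)·1.0000) / (9) = 0.1111
  β = (-6 - (-2)·1.0000 - (-3)·1.0000) / (8) = -0.1250
  γ = (10 - (-1)·1.0000 - (3)·1.0000) / (7) = 1.1429
Iteration 2:
  α = (4 - (-1)·-0.1250 - (4)·1.1429) / (9) = -0.0774
  β = (-6 - (-2)·0.1111 - (-3)·1.1429) / (8) = -0.2936
  γ = (10 - (-1)·0.1111 - (3)·-0.1250) / (7) = 1.4980
Iteration 3:
  α = (4 - (-1)·-0.2936 - (4)·1.4980) / (9) = -0.2540
  β = (-6 - (-2)·-0.0774 - (-3)·1.4980) / (8) = -0.2076
  γ = (10 - (-1)·-0.0774 - (3)·-0.2936) / (7) = 1.5433
Residual b − A·x = (-0.0948, -0.2173, -0.4343); ∞-norm = 0.4343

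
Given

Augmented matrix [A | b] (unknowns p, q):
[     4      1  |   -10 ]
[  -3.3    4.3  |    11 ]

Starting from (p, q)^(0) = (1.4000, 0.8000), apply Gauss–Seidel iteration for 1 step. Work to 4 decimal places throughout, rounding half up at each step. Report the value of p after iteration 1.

-2.7000

Iteration 1:
  p = (-10 - (1)·0.8000) / (4) = -2.7000
  q = (11 - (-3.3)·-2.7000) / (4.3) = 0.4860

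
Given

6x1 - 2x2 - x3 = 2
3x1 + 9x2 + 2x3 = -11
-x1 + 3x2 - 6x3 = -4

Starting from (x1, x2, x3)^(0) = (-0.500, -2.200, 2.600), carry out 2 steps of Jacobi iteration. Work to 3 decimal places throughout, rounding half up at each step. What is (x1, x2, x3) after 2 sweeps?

(-0.269, -1.155, -0.155)

Iteration 1:
  x1 = (2 - (-2)·-2.200 - (-1)·2.600) / (6) = 0.033
  x2 = (-11 - (3)·-0.500 - (2)·2.600) / (9) = -1.633
  x3 = (-4 - (-1)·-0.500 - (3)·-2.200) / (-6) = -0.350
Iteration 2:
  x1 = (2 - (-2)·-1.633 - (-1)·-0.350) / (6) = -0.269
  x2 = (-11 - (3)·0.033 - (2)·-0.350) / (9) = -1.155
  x3 = (-4 - (-1)·0.033 - (3)·-1.633) / (-6) = -0.155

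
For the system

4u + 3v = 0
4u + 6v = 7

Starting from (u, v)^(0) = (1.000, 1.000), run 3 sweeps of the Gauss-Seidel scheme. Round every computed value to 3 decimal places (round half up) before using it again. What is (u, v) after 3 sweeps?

(-1.500, 2.167)

Iteration 1:
  u = (0 - (3)·1.000) / (4) = -0.750
  v = (7 - (4)·-0.750) / (6) = 1.667
Iteration 2:
  u = (0 - (3)·1.667) / (4) = -1.250
  v = (7 - (4)·-1.250) / (6) = 2.000
Iteration 3:
  u = (0 - (3)·2.000) / (4) = -1.500
  v = (7 - (4)·-1.500) / (6) = 2.167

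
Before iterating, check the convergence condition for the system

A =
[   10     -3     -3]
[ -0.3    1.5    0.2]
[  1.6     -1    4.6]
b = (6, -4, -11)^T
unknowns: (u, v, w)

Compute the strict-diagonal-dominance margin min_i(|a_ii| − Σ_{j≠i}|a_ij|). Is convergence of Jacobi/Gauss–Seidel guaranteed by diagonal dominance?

row 1: |10| − (3+3) = 4
row 2: |1.5| − (0.3+0.2) = 1
row 3: |4.6| − (1.6+1) = 2
minimum over rows = 1 → strictly diagonally dominant (convergence guaranteed)

1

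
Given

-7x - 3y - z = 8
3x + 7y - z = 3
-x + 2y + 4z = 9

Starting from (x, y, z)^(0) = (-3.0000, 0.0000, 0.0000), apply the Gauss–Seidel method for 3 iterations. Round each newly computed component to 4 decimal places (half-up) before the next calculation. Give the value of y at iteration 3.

Iteration 1:
  x = (8 - (-3)·0.0000 - (-1)·0.0000) / (-7) = -1.1429
  y = (3 - (3)·-1.1429 - (-1)·0.0000) / (7) = 0.9184
  z = (9 - (-1)·-1.1429 - (2)·0.9184) / (4) = 1.5051
Iteration 2:
  x = (8 - (-3)·0.9184 - (-1)·1.5051) / (-7) = -1.7515
  y = (3 - (3)·-1.7515 - (-1)·1.5051) / (7) = 1.3942
  z = (9 - (-1)·-1.7515 - (2)·1.3942) / (4) = 1.1150
Iteration 3:
  x = (8 - (-3)·1.3942 - (-1)·1.1150) / (-7) = -1.8997
  y = (3 - (3)·-1.8997 - (-1)·1.1150) / (7) = 1.4020
  z = (9 - (-1)·-1.8997 - (2)·1.4020) / (4) = 1.0741

1.4020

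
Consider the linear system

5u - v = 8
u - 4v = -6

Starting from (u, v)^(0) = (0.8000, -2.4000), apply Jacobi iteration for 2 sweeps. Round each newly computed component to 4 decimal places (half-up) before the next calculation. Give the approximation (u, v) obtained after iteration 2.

Iteration 1:
  u = (8 - (-1)·-2.4000) / (5) = 1.1200
  v = (-6 - (1)·0.8000) / (-4) = 1.7000
Iteration 2:
  u = (8 - (-1)·1.7000) / (5) = 1.9400
  v = (-6 - (1)·1.1200) / (-4) = 1.7800

(1.9400, 1.7800)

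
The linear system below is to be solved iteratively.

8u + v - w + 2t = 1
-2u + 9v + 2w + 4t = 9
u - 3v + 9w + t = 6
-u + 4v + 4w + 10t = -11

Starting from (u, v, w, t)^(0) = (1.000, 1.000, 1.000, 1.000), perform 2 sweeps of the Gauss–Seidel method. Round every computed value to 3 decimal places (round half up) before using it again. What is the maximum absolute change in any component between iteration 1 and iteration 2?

1.334

Iteration 1:
  u = (1 - (1)·1.000 - (-1)·1.000 - (2)·1.000) / (8) = -0.125
  v = (9 - (-2)·-0.125 - (2)·1.000 - (4)·1.000) / (9) = 0.306
  w = (6 - (1)·-0.125 - (-3)·0.306 - (1)·1.000) / (9) = 0.671
  t = (-11 - (-1)·-0.125 - (4)·0.306 - (4)·0.671) / (10) = -1.503
Iteration 2:
  u = (1 - (1)·0.306 - (-1)·0.671 - (2)·-1.503) / (8) = 0.546
  v = (9 - (-2)·0.546 - (2)·0.671 - (4)·-1.503) / (9) = 1.640
  w = (6 - (1)·0.546 - (-3)·1.640 - (1)·-1.503) / (9) = 1.320
  t = (-11 - (-1)·0.546 - (4)·1.640 - (4)·1.320) / (10) = -2.229
Change: (0.671, 1.334, 0.649, -0.726) → max |·| = 1.334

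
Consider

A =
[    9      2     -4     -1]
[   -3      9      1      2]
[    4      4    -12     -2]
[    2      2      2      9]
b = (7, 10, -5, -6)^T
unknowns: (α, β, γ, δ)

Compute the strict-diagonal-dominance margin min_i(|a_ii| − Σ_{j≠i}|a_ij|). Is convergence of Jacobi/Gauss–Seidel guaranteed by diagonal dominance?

row 1: |9| − (2+4+1) = 2
row 2: |9| − (3+1+2) = 3
row 3: |-12| − (4+4+2) = 2
row 4: |9| − (2+2+2) = 3
minimum over rows = 2 → strictly diagonally dominant (convergence guaranteed)

2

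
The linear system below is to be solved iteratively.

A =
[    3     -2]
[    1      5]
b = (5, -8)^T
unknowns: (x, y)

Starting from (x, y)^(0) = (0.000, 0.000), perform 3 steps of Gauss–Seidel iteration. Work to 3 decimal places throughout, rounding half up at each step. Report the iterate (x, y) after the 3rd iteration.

Iteration 1:
  x = (5 - (-2)·0.000) / (3) = 1.667
  y = (-8 - (1)·1.667) / (5) = -1.933
Iteration 2:
  x = (5 - (-2)·-1.933) / (3) = 0.378
  y = (-8 - (1)·0.378) / (5) = -1.676
Iteration 3:
  x = (5 - (-2)·-1.676) / (3) = 0.549
  y = (-8 - (1)·0.549) / (5) = -1.710

(0.549, -1.710)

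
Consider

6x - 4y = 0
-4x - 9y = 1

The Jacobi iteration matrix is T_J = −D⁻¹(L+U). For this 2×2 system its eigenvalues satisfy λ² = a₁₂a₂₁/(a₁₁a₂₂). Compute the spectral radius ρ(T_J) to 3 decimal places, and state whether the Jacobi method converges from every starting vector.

a₁₂a₂₁/(a₁₁a₂₂) = (-4)·(-4) / ((6)·(-9)) = -0.296296
ρ = √|-0.296296| = √0.296296 = 0.544
ρ < 1, so Jacobi converges

0.544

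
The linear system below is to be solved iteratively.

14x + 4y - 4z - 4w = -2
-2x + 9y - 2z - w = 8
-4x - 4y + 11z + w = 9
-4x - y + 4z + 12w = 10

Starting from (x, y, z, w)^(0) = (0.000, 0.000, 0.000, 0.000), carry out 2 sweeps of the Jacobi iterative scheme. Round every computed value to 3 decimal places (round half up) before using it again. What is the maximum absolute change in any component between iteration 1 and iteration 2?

Iteration 1:
  x = (-2 - (4)·0.000 - (-4)·0.000 - (-4)·0.000) / (14) = -0.143
  y = (8 - (-2)·0.000 - (-2)·0.000 - (-1)·0.000) / (9) = 0.889
  z = (9 - (-4)·0.000 - (-4)·0.000 - (1)·0.000) / (11) = 0.818
  w = (10 - (-4)·0.000 - (-1)·0.000 - (4)·0.000) / (12) = 0.833
Iteration 2:
  x = (-2 - (4)·0.889 - (-4)·0.818 - (-4)·0.833) / (14) = 0.075
  y = (8 - (-2)·-0.143 - (-2)·0.818 - (-1)·0.833) / (9) = 1.131
  z = (9 - (-4)·-0.143 - (-4)·0.889 - (1)·0.833) / (11) = 1.014
  w = (10 - (-4)·-0.143 - (-1)·0.889 - (4)·0.818) / (12) = 0.587
Change: (0.218, 0.242, 0.196, -0.246) → max |·| = 0.246

0.246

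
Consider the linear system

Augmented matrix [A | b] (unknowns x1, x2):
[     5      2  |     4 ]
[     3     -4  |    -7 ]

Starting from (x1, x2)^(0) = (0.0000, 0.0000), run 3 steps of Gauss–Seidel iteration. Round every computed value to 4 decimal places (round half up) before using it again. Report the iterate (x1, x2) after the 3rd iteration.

(0.1420, 1.8565)

Iteration 1:
  x1 = (4 - (2)·0.0000) / (5) = 0.8000
  x2 = (-7 - (3)·0.8000) / (-4) = 2.3500
Iteration 2:
  x1 = (4 - (2)·2.3500) / (5) = -0.1400
  x2 = (-7 - (3)·-0.1400) / (-4) = 1.6450
Iteration 3:
  x1 = (4 - (2)·1.6450) / (5) = 0.1420
  x2 = (-7 - (3)·0.1420) / (-4) = 1.8565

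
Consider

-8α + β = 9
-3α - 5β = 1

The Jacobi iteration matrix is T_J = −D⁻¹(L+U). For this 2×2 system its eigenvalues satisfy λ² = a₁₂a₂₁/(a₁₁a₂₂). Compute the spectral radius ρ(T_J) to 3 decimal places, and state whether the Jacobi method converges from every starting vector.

a₁₂a₂₁/(a₁₁a₂₂) = (1)·(-3) / ((-8)·(-5)) = -0.075000
ρ = √|-0.075000| = √0.075000 = 0.274
ρ < 1, so Jacobi converges

0.274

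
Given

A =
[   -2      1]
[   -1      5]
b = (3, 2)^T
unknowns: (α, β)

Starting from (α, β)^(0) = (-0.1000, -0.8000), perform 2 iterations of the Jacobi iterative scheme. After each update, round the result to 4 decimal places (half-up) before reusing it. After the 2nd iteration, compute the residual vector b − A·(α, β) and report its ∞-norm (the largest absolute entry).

0.5900

Iteration 1:
  α = (3 - (1)·-0.8000) / (-2) = -1.9000
  β = (2 - (-1)·-0.1000) / (5) = 0.3800
Iteration 2:
  α = (3 - (1)·0.3800) / (-2) = -1.3100
  β = (2 - (-1)·-1.9000) / (5) = 0.0200
Residual b − A·x = (0.3600, 0.5900); ∞-norm = 0.5900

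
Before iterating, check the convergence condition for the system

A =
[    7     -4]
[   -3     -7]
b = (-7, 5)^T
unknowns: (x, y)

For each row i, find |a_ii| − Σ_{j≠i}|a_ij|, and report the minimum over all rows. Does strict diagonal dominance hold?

row 1: |7| − (4) = 3
row 2: |-7| − (3) = 4
minimum over rows = 3 → strictly diagonally dominant (convergence guaranteed)

3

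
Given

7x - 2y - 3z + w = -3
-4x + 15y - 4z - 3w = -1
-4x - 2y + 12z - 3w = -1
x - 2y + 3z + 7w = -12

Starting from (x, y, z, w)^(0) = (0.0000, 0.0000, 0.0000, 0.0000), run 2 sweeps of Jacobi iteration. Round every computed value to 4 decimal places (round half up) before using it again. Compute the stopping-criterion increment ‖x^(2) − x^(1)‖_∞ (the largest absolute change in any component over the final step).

0.5826

Iteration 1:
  x = (-3 - (-2)·0.0000 - (-3)·0.0000 - (1)·0.0000) / (7) = -0.4286
  y = (-1 - (-4)·0.0000 - (-4)·0.0000 - (-3)·0.0000) / (15) = -0.0667
  z = (-1 - (-4)·0.0000 - (-2)·0.0000 - (-3)·0.0000) / (12) = -0.0833
  w = (-12 - (1)·0.0000 - (-2)·0.0000 - (3)·0.0000) / (7) = -1.7143
Iteration 2:
  x = (-3 - (-2)·-0.0667 - (-3)·-0.0833 - (1)·-1.7143) / (7) = -0.2384
  y = (-1 - (-4)·-0.4286 - (-4)·-0.0833 - (-3)·-1.7143) / (15) = -0.5460
  z = (-1 - (-4)·-0.4286 - (-2)·-0.0667 - (-3)·-1.7143) / (12) = -0.6659
  w = (-12 - (1)·-0.4286 - (-2)·-0.0667 - (3)·-0.0833) / (7) = -1.6364
Change: (0.1902, -0.4793, -0.5826, 0.0779) → max |·| = 0.5826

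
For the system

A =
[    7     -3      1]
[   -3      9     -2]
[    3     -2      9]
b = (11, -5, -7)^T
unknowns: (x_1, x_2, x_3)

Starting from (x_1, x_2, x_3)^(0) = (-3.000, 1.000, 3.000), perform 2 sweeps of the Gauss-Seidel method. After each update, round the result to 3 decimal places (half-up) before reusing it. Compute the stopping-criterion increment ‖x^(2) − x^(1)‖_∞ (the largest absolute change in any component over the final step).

Iteration 1:
  x_1 = (11 - (-3)·1.000 - (1)·3.000) / (7) = 1.571
  x_2 = (-5 - (-3)·1.571 - (-2)·3.000) / (9) = 0.635
  x_3 = (-7 - (3)·1.571 - (-2)·0.635) / (9) = -1.160
Iteration 2:
  x_1 = (11 - (-3)·0.635 - (1)·-1.160) / (7) = 2.009
  x_2 = (-5 - (-3)·2.009 - (-2)·-1.160) / (9) = -0.144
  x_3 = (-7 - (3)·2.009 - (-2)·-0.144) / (9) = -1.479
Change: (0.438, -0.779, -0.319) → max |·| = 0.779

0.779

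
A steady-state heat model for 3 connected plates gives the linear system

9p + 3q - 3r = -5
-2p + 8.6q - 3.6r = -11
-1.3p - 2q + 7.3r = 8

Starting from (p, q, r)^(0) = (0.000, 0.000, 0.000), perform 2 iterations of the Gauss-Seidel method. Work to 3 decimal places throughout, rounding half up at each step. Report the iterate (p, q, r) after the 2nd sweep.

(0.117, -0.996, 0.844)

Iteration 1:
  p = (-5 - (3)·0.000 - (-3)·0.000) / (9) = -0.556
  q = (-11 - (-2)·-0.556 - (-3.6)·0.000) / (8.6) = -1.408
  r = (8 - (-1.3)·-0.556 - (-2)·-1.408) / (7.3) = 0.611
Iteration 2:
  p = (-5 - (3)·-1.408 - (-3)·0.611) / (9) = 0.117
  q = (-11 - (-2)·0.117 - (-3.6)·0.611) / (8.6) = -0.996
  r = (8 - (-1.3)·0.117 - (-2)·-0.996) / (7.3) = 0.844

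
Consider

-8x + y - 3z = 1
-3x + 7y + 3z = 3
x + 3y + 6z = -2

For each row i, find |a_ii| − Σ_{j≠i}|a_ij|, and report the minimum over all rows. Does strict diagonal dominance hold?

row 1: |-8| − (1+3) = 4
row 2: |7| − (3+3) = 1
row 3: |6| − (1+3) = 2
minimum over rows = 1 → strictly diagonally dominant (convergence guaranteed)

1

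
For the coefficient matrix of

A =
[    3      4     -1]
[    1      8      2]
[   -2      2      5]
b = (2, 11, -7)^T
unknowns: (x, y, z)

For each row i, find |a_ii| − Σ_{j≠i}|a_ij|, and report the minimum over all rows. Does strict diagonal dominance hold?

-2

row 1: |3| − (4+1) = -2
row 2: |8| − (1+2) = 5
row 3: |5| − (2+2) = 1
minimum over rows = -2 → not strictly diagonally dominant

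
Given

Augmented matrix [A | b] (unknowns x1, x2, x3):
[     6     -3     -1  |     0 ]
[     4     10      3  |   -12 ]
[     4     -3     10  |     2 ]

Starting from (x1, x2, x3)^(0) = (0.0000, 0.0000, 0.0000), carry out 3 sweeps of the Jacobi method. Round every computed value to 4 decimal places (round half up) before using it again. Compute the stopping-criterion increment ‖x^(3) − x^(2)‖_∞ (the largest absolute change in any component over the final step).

0.3347

Iteration 1:
  x1 = (0 - (-3)·0.0000 - (-1)·0.0000) / (6) = 0.0000
  x2 = (-12 - (4)·0.0000 - (3)·0.0000) / (10) = -1.2000
  x3 = (2 - (4)·0.0000 - (-3)·0.0000) / (10) = 0.2000
Iteration 2:
  x1 = (0 - (-3)·-1.2000 - (-1)·0.2000) / (6) = -0.5667
  x2 = (-12 - (4)·0.0000 - (3)·0.2000) / (10) = -1.2600
  x3 = (2 - (4)·0.0000 - (-3)·-1.2000) / (10) = -0.1600
Iteration 3:
  x1 = (0 - (-3)·-1.2600 - (-1)·-0.1600) / (6) = -0.6567
  x2 = (-12 - (4)·-0.5667 - (3)·-0.1600) / (10) = -0.9253
  x3 = (2 - (4)·-0.5667 - (-3)·-1.2600) / (10) = 0.0487
Change: (-0.0900, 0.3347, 0.2087) → max |·| = 0.3347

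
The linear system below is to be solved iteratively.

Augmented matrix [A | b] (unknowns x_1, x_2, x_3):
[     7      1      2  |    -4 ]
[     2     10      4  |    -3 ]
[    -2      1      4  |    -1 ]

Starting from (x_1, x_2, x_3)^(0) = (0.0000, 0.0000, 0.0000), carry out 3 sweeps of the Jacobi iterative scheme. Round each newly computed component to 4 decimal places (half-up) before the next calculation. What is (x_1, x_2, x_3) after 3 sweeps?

(-0.4276, -0.0243, -0.4571)

Iteration 1:
  x_1 = (-4 - (1)·0.0000 - (2)·0.0000) / (7) = -0.5714
  x_2 = (-3 - (2)·0.0000 - (4)·0.0000) / (10) = -0.3000
  x_3 = (-1 - (-2)·0.0000 - (1)·0.0000) / (4) = -0.2500
Iteration 2:
  x_1 = (-4 - (1)·-0.3000 - (2)·-0.2500) / (7) = -0.4571
  x_2 = (-3 - (2)·-0.5714 - (4)·-0.2500) / (10) = -0.0857
  x_3 = (-1 - (-2)·-0.5714 - (1)·-0.3000) / (4) = -0.4607
Iteration 3:
  x_1 = (-4 - (1)·-0.0857 - (2)·-0.4607) / (7) = -0.4276
  x_2 = (-3 - (2)·-0.4571 - (4)·-0.4607) / (10) = -0.0243
  x_3 = (-1 - (-2)·-0.4571 - (1)·-0.0857) / (4) = -0.4571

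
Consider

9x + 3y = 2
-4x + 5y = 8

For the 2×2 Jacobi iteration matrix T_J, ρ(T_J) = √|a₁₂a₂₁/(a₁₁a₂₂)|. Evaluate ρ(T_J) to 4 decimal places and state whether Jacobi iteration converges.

a₁₂a₂₁/(a₁₁a₂₂) = (3)·(-4) / ((9)·(5)) = -0.266667
ρ = √|-0.266667| = √0.266667 = 0.5164
ρ < 1, so Jacobi converges

0.5164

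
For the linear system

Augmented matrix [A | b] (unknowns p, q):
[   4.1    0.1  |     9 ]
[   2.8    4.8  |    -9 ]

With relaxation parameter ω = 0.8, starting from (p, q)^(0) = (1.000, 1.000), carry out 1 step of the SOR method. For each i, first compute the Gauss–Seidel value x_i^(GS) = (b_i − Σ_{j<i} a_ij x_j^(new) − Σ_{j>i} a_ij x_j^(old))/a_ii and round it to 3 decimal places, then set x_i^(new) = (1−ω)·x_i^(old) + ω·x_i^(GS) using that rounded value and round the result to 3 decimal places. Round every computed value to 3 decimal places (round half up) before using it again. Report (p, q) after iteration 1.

(1.937, -2.204)

Iteration 1:
  p: GS value = (9 - (0.1)·1.000) / (4.1) = 2.171;  p ← (1−ω)·1.000 + ω·2.171 = 1.937
  q: GS value = (-9 - (2.8)·1.937) / (4.8) = -3.005;  q ← (1−ω)·1.000 + ω·-3.005 = -2.204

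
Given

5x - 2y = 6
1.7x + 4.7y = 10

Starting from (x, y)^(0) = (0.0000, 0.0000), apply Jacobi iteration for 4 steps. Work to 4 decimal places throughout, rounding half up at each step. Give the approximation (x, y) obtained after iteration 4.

Iteration 1:
  x = (6 - (-2)·0.0000) / (5) = 1.2000
  y = (10 - (1.7)·0.0000) / (4.7) = 2.1277
Iteration 2:
  x = (6 - (-2)·2.1277) / (5) = 2.0511
  y = (10 - (1.7)·1.2000) / (4.7) = 1.6936
Iteration 3:
  x = (6 - (-2)·1.6936) / (5) = 1.8774
  y = (10 - (1.7)·2.0511) / (4.7) = 1.3858
Iteration 4:
  x = (6 - (-2)·1.3858) / (5) = 1.7543
  y = (10 - (1.7)·1.8774) / (4.7) = 1.4486

(1.7543, 1.4486)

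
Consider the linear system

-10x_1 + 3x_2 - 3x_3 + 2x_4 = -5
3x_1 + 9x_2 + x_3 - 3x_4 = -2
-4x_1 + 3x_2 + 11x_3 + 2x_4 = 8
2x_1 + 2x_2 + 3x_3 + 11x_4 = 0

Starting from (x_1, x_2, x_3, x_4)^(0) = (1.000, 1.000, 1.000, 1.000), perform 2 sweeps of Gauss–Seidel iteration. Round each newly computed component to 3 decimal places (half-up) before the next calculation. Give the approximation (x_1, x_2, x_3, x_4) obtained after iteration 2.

Iteration 1:
  x_1 = (-5 - (3)·1.000 - (-3)·1.000 - (2)·1.000) / (-10) = 0.700
  x_2 = (-2 - (3)·0.700 - (1)·1.000 - (-3)·1.000) / (9) = -0.233
  x_3 = (8 - (-4)·0.700 - (3)·-0.233 - (2)·1.000) / (11) = 0.864
  x_4 = (0 - (2)·0.700 - (2)·-0.233 - (3)·0.864) / (11) = -0.321
Iteration 2:
  x_1 = (-5 - (3)·-0.233 - (-3)·0.864 - (2)·-0.321) / (-10) = 0.107
  x_2 = (-2 - (3)·0.107 - (1)·0.864 - (-3)·-0.321) / (9) = -0.461
  x_3 = (8 - (-4)·0.107 - (3)·-0.461 - (2)·-0.321) / (11) = 0.950
  x_4 = (0 - (2)·0.107 - (2)·-0.461 - (3)·0.950) / (11) = -0.195

(0.107, -0.461, 0.950, -0.195)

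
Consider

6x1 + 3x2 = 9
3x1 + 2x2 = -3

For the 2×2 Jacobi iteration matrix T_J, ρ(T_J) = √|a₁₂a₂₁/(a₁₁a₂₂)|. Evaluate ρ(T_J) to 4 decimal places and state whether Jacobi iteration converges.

a₁₂a₂₁/(a₁₁a₂₂) = (3)·(3) / ((6)·(2)) = 0.750000
ρ = √|0.750000| = √0.750000 = 0.8660
ρ < 1, so Jacobi converges

0.8660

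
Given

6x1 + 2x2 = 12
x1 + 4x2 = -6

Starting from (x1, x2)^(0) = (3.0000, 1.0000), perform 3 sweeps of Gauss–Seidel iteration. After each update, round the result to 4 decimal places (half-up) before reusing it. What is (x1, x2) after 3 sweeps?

Iteration 1:
  x1 = (12 - (2)·1.0000) / (6) = 1.6667
  x2 = (-6 - (1)·1.6667) / (4) = -1.9167
Iteration 2:
  x1 = (12 - (2)·-1.9167) / (6) = 2.6389
  x2 = (-6 - (1)·2.6389) / (4) = -2.1597
Iteration 3:
  x1 = (12 - (2)·-2.1597) / (6) = 2.7199
  x2 = (-6 - (1)·2.7199) / (4) = -2.1800

(2.7199, -2.1800)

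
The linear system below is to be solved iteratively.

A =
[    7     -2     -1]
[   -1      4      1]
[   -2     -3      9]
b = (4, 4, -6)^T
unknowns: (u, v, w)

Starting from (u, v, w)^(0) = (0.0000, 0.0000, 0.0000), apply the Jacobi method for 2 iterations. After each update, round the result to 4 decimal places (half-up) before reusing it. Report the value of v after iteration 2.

1.3095

Iteration 1:
  u = (4 - (-2)·0.0000 - (-1)·0.0000) / (7) = 0.5714
  v = (4 - (-1)·0.0000 - (1)·0.0000) / (4) = 1.0000
  w = (-6 - (-2)·0.0000 - (-3)·0.0000) / (9) = -0.6667
Iteration 2:
  u = (4 - (-2)·1.0000 - (-1)·-0.6667) / (7) = 0.7619
  v = (4 - (-1)·0.5714 - (1)·-0.6667) / (4) = 1.3095
  w = (-6 - (-2)·0.5714 - (-3)·1.0000) / (9) = -0.2064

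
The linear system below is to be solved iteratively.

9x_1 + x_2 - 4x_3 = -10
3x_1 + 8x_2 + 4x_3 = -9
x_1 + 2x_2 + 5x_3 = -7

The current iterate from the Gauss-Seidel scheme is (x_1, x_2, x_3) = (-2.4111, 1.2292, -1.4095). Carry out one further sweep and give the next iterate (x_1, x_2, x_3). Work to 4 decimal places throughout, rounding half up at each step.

One sweep:
  x_1 = (-10 - (1)·1.2292 - (-4)·-1.4095) / (9) = -1.8741
  x_2 = (-9 - (3)·-1.8741 - (4)·-1.4095) / (8) = 0.2825
  x_3 = (-7 - (1)·-1.8741 - (2)·0.2825) / (5) = -1.1382

(-1.8741, 0.2825, -1.1382)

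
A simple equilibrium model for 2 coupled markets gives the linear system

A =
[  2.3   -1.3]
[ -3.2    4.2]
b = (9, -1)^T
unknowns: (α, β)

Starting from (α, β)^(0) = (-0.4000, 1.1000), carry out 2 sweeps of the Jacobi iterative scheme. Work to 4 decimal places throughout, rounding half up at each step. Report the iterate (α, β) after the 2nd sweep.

Iteration 1:
  α = (9 - (-1.3)·1.1000) / (2.3) = 4.5348
  β = (-1 - (-3.2)·-0.4000) / (4.2) = -0.5429
Iteration 2:
  α = (9 - (-1.3)·-0.5429) / (2.3) = 3.6062
  β = (-1 - (-3.2)·4.5348) / (4.2) = 3.2170

(3.6062, 3.2170)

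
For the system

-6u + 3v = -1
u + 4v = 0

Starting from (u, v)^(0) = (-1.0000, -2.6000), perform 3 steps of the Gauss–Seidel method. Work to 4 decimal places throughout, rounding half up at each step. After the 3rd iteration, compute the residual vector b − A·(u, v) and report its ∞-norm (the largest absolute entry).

0.1354

Iteration 1:
  u = (-1 - (3)·-2.6000) / (-6) = -1.1333
  v = (0 - (1)·-1.1333) / (4) = 0.2833
Iteration 2:
  u = (-1 - (3)·0.2833) / (-6) = 0.3083
  v = (0 - (1)·0.3083) / (4) = -0.0771
Iteration 3:
  u = (-1 - (3)·-0.0771) / (-6) = 0.1281
  v = (0 - (1)·0.1281) / (4) = -0.0320
Residual b − A·x = (-0.1354, -0.0001); ∞-norm = 0.1354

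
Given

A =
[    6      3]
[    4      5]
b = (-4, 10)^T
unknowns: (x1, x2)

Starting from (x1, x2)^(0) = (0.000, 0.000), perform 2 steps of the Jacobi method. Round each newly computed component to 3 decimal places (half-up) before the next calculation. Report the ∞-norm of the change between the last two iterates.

1.000

Iteration 1:
  x1 = (-4 - (3)·0.000) / (6) = -0.667
  x2 = (10 - (4)·0.000) / (5) = 2.000
Iteration 2:
  x1 = (-4 - (3)·2.000) / (6) = -1.667
  x2 = (10 - (4)·-0.667) / (5) = 2.534
Change: (-1.000, 0.534) → max |·| = 1.000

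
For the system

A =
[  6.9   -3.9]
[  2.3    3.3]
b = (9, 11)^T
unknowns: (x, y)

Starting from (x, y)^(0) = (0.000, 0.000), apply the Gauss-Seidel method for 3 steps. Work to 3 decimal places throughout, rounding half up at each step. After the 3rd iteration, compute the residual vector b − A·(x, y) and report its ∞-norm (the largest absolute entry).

Iteration 1:
  x = (9 - (-3.9)·0.000) / (6.9) = 1.304
  y = (11 - (2.3)·1.304) / (3.3) = 2.424
Iteration 2:
  x = (9 - (-3.9)·2.424) / (6.9) = 2.674
  y = (11 - (2.3)·2.674) / (3.3) = 1.470
Iteration 3:
  x = (9 - (-3.9)·1.470) / (6.9) = 2.135
  y = (11 - (2.3)·2.135) / (3.3) = 1.845
Residual b − A·x = (1.464, 0.001); ∞-norm = 1.464

1.464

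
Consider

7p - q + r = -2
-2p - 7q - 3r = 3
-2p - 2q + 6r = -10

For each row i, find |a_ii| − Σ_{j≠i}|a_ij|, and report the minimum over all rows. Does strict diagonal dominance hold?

2

row 1: |7| − (1+1) = 5
row 2: |-7| − (2+3) = 2
row 3: |6| − (2+2) = 2
minimum over rows = 2 → strictly diagonally dominant (convergence guaranteed)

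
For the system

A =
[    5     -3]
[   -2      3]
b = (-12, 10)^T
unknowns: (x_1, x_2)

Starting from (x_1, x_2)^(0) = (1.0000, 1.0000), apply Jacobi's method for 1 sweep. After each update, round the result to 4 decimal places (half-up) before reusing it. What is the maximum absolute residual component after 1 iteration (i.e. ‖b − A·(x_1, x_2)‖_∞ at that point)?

Iteration 1:
  x_1 = (-12 - (-3)·1.0000) / (5) = -1.8000
  x_2 = (10 - (-2)·1.0000) / (3) = 4.0000
Residual b − A·x = (9.0000, -5.6000); ∞-norm = 9.0000

9.0000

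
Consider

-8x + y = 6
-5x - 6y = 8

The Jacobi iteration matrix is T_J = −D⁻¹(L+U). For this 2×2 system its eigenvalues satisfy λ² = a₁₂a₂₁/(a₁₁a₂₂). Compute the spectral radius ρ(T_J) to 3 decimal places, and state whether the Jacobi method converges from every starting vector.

0.323

a₁₂a₂₁/(a₁₁a₂₂) = (1)·(-5) / ((-8)·(-6)) = -0.104167
ρ = √|-0.104167| = √0.104167 = 0.323
ρ < 1, so Jacobi converges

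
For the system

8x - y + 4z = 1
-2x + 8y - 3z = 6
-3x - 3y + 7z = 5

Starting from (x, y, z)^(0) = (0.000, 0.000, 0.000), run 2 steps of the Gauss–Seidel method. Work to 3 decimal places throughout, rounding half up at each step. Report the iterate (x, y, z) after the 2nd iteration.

(-0.329, 1.081, 1.037)

Iteration 1:
  x = (1 - (-1)·0.000 - (4)·0.000) / (8) = 0.125
  y = (6 - (-2)·0.125 - (-3)·0.000) / (8) = 0.781
  z = (5 - (-3)·0.125 - (-3)·0.781) / (7) = 1.103
Iteration 2:
  x = (1 - (-1)·0.781 - (4)·1.103) / (8) = -0.329
  y = (6 - (-2)·-0.329 - (-3)·1.103) / (8) = 1.081
  z = (5 - (-3)·-0.329 - (-3)·1.081) / (7) = 1.037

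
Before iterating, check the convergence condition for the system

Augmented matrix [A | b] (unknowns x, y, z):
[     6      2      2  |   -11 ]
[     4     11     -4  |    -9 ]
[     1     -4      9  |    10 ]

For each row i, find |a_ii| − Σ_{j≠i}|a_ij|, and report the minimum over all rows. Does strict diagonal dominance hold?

row 1: |6| − (2+2) = 2
row 2: |11| − (4+4) = 3
row 3: |9| − (1+4) = 4
minimum over rows = 2 → strictly diagonally dominant (convergence guaranteed)

2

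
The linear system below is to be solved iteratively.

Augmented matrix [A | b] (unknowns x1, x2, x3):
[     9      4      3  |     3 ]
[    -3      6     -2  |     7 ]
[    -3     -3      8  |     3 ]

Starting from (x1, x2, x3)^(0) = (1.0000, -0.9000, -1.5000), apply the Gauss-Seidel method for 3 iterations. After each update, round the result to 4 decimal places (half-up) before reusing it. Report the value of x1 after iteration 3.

Iteration 1:
  x1 = (3 - (4)·-0.9000 - (3)·-1.5000) / (9) = 1.2333
  x2 = (7 - (-3)·1.2333 - (-2)·-1.5000) / (6) = 1.2833
  x3 = (3 - (-3)·1.2333 - (-3)·1.2833) / (8) = 1.3187
Iteration 2:
  x1 = (3 - (4)·1.2833 - (3)·1.3187) / (9) = -0.6766
  x2 = (7 - (-3)·-0.6766 - (-2)·1.3187) / (6) = 1.2679
  x3 = (3 - (-3)·-0.6766 - (-3)·1.2679) / (8) = 0.5967
Iteration 3:
  x1 = (3 - (4)·1.2679 - (3)·0.5967) / (9) = -0.4291
  x2 = (7 - (-3)·-0.4291 - (-2)·0.5967) / (6) = 1.1510
  x3 = (3 - (-3)·-0.4291 - (-3)·1.1510) / (8) = 0.6457

-0.4291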